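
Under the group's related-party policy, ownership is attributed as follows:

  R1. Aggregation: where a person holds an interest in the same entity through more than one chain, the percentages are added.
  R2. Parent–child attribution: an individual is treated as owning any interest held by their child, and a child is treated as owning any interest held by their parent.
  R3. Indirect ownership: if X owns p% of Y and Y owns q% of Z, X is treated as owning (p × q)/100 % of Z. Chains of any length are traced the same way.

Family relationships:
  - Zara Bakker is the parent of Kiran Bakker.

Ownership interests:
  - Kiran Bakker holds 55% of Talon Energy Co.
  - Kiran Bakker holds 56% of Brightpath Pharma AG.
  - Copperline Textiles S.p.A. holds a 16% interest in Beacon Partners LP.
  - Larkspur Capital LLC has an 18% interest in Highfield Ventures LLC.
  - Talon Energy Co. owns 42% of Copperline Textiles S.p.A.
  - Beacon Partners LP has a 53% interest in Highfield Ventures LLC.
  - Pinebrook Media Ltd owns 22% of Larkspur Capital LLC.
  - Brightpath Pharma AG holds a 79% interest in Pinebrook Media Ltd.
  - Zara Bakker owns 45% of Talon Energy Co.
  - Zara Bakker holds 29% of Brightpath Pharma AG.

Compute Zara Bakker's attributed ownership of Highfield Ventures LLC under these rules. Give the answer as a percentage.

By parent–child attribution (R2), Zara Bakker is treated as also owning Kiran Bakker's interest in Talon Energy Co, giving 45% + 55% = 100%.
By parent–child attribution (R2), Zara Bakker is treated as also owning Kiran Bakker's interest in Brightpath Pharma AG, giving 29% + 56% = 85%.
Chain via Talon Energy Co. → Copperline Textiles S.p.A. → Beacon Partners LP (R3): 100% × 42% × 16% × 53% = 3.5616% of Highfield Ventures LLC.
Chain via Brightpath Pharma AG → Pinebrook Media Ltd → Larkspur Capital LLC (R3): 85% × 79% × 22% × 18% = 2.65914% of Highfield Ventures LLC.
Aggregating (R1): 3.5616% + 2.65914% = 6.22074%.

6.22074%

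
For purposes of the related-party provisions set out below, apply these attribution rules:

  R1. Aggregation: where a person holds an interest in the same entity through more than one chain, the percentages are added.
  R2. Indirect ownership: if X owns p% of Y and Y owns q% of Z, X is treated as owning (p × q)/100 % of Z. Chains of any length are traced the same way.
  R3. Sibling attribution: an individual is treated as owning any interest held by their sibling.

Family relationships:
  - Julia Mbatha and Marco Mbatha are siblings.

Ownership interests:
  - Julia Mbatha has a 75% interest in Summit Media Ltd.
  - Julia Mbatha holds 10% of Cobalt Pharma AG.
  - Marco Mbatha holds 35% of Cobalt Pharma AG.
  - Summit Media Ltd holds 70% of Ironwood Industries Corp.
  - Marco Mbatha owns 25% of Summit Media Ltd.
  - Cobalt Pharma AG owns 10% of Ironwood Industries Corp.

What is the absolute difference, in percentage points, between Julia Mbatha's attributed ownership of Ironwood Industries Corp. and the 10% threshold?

By sibling attribution (R3), Julia Mbatha is treated as also owning Marco Mbatha's interest in Cobalt Pharma AG, giving 10% + 35% = 45%.
By sibling attribution (R3), Julia Mbatha is treated as also owning Marco Mbatha's interest in Summit Media Ltd, giving 75% + 25% = 100%.
Chain via Cobalt Pharma AG (R2): 45% × 10% = 4.5% of Ironwood Industries Corp.
Chain via Summit Media Ltd (R2): 100% × 70% = 70% of Ironwood Industries Corp.
Aggregating (R1): 4.5% + 70% = 74.5%.
74.5% exceeds the 10% threshold by 64.5 percentage points.

64.5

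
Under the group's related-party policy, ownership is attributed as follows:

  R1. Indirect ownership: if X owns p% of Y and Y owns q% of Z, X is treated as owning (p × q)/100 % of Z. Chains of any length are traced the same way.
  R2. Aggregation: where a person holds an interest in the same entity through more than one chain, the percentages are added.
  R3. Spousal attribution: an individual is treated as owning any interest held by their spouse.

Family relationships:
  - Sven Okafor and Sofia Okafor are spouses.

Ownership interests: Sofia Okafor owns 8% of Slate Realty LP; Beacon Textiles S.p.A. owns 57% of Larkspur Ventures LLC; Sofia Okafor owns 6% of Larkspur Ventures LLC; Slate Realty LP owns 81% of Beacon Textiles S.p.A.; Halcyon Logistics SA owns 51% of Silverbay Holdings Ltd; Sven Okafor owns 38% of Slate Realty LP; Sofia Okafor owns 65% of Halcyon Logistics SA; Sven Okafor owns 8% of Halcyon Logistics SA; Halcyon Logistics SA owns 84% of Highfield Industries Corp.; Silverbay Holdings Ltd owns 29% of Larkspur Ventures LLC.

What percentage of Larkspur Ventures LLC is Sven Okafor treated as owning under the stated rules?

38.0349%

By spousal attribution (R3), Sven Okafor is treated as also owning Sofia Okafor's interest in Halcyon Logistics SA, giving 8% + 65% = 73%.
By spousal attribution (R3), Sven Okafor is treated as also owning Sofia Okafor's interest in Slate Realty LP, giving 38% + 8% = 46%.
By spousal attribution (R3), Sven Okafor is treated as owning Sofia Okafor's 6% interest in Larkspur Ventures LLC.
Chain via Halcyon Logistics SA → Silverbay Holdings Ltd (R1): 73% × 51% × 29% = 10.7967% of Larkspur Ventures LLC.
Chain via Slate Realty LP → Beacon Textiles S.p.A. (R1): 46% × 81% × 57% = 21.2382% of Larkspur Ventures LLC.
Direct interest in Larkspur Ventures LLC: 6%.
Aggregating (R2): 10.7967% + 21.2382% + 6% = 38.0349%.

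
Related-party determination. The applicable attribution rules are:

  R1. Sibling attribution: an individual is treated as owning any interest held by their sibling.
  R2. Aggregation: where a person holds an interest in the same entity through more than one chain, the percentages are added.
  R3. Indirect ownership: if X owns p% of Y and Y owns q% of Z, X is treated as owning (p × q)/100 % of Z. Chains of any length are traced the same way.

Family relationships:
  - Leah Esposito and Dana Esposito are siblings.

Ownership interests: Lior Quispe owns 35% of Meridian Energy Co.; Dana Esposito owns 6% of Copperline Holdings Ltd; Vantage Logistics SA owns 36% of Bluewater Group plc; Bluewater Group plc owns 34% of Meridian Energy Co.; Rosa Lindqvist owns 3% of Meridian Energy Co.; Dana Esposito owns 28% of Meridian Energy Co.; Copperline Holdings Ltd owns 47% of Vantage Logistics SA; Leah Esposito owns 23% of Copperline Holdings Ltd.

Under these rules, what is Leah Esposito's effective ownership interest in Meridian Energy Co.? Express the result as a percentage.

By sibling attribution (R1), Leah Esposito is treated as also owning Dana Esposito's interest in Copperline Holdings Ltd, giving 23% + 6% = 29%.
By sibling attribution (R1), Leah Esposito is treated as owning Dana Esposito's 28% interest in Meridian Energy Co.
Chain via Copperline Holdings Ltd → Vantage Logistics SA → Bluewater Group plc (R3): 29% × 47% × 36% × 34% = 1.668312% of Meridian Energy Co.
Direct interest in Meridian Energy Co: 28%.
Aggregating (R2): 1.668312% + 28% = 29.668312%.

29.668312%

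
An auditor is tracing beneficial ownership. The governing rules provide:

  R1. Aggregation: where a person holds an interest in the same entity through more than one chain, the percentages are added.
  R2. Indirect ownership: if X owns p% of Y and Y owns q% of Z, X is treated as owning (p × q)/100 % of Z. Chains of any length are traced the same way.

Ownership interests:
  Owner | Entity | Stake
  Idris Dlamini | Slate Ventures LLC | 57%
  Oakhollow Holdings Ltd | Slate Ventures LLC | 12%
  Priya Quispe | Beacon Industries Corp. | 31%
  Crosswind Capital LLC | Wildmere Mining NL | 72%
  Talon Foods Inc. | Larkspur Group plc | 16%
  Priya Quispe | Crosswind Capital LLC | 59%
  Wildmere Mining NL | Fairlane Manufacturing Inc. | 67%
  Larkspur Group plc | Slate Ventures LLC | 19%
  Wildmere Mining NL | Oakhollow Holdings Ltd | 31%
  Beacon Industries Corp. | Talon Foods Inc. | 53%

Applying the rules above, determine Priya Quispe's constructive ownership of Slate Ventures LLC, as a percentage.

2.079728%

Chain via Crosswind Capital LLC → Wildmere Mining NL → Oakhollow Holdings Ltd (R2): 59% × 72% × 31% × 12% = 1.580256% of Slate Ventures LLC.
Chain via Beacon Industries Corp. → Talon Foods Inc. → Larkspur Group plc (R2): 31% × 53% × 16% × 19% = 0.499472% of Slate Ventures LLC.
Aggregating (R1): 1.580256% + 0.499472% = 2.079728%.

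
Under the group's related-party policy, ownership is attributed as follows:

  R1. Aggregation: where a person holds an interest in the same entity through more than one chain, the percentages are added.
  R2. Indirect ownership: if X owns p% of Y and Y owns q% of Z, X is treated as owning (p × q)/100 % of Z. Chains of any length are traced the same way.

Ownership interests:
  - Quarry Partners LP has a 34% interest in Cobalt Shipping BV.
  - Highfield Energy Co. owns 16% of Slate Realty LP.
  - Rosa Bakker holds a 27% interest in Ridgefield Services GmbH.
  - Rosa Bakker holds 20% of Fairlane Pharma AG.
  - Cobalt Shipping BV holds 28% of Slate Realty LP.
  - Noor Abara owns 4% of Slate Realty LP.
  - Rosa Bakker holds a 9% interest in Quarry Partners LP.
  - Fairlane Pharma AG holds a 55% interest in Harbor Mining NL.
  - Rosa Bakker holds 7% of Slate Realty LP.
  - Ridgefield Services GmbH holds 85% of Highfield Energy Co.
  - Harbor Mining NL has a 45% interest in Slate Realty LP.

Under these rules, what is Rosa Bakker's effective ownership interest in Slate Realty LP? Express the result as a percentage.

16.4788%

Chain via Fairlane Pharma AG → Harbor Mining NL (R2): 20% × 55% × 45% = 4.95% of Slate Realty LP.
Chain via Quarry Partners LP → Cobalt Shipping BV (R2): 9% × 34% × 28% = 0.8568% of Slate Realty LP.
Chain via Ridgefield Services GmbH → Highfield Energy Co. (R2): 27% × 85% × 16% = 3.672% of Slate Realty LP.
Direct interest in Slate Realty LP: 7%.
Aggregating (R1): 4.95% + 0.8568% + 3.672% + 7% = 16.4788%.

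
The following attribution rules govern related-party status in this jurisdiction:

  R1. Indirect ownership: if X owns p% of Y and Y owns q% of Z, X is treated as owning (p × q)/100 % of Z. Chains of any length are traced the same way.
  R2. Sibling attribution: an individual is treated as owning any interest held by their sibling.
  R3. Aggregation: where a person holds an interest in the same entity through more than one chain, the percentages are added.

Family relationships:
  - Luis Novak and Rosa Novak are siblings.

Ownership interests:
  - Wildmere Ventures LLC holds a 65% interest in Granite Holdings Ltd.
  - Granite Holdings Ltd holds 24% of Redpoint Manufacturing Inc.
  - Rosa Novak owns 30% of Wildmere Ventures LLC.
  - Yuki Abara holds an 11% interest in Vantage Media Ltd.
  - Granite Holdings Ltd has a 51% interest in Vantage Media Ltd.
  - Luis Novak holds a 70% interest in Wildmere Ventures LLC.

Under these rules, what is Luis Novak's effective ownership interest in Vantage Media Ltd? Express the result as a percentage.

33.15%

By sibling attribution (R2), Luis Novak is treated as also owning Rosa Novak's interest in Wildmere Ventures LLC, giving 70% + 30% = 100%.
Chain via Wildmere Ventures LLC → Granite Holdings Ltd (R1): 100% × 65% × 51% = 33.15% of Vantage Media Ltd.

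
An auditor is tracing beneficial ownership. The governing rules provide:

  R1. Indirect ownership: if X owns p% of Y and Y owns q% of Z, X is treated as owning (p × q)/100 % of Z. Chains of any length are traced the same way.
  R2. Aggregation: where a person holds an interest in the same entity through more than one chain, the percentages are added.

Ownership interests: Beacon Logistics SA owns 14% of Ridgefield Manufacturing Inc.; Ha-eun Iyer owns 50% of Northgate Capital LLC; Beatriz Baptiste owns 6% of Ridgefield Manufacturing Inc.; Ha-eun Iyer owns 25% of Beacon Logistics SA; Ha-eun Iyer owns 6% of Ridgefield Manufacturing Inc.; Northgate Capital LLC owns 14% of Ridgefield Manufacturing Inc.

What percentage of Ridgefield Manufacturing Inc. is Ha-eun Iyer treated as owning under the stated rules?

16.5%

Chain via Northgate Capital LLC (R1): 50% × 14% = 7% of Ridgefield Manufacturing Inc.
Chain via Beacon Logistics SA (R1): 25% × 14% = 3.5% of Ridgefield Manufacturing Inc.
Direct interest in Ridgefield Manufacturing Inc: 6%.
Aggregating (R2): 7% + 3.5% + 6% = 16.5%.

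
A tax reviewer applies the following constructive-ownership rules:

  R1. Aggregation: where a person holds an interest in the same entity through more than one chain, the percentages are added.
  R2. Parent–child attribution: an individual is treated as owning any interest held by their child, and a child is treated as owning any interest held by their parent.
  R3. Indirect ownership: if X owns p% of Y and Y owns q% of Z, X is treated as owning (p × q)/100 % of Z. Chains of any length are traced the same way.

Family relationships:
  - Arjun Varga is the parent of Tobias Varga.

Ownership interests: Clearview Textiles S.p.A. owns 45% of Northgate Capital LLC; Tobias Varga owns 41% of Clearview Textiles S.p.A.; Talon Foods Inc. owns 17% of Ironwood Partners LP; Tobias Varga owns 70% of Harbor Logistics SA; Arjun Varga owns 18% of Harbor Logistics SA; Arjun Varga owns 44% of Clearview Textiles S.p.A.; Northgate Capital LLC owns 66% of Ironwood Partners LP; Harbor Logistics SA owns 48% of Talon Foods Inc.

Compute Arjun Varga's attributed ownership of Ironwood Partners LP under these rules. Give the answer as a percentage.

By parent–child attribution (R2), Arjun Varga is treated as also owning Tobias Varga's interest in Harbor Logistics SA, giving 18% + 70% = 88%.
By parent–child attribution (R2), Arjun Varga is treated as also owning Tobias Varga's interest in Clearview Textiles S.p.A, giving 44% + 41% = 85%.
Chain via Harbor Logistics SA → Talon Foods Inc. (R3): 88% × 48% × 17% = 7.1808% of Ironwood Partners LP.
Chain via Clearview Textiles S.p.A. → Northgate Capital LLC (R3): 85% × 45% × 66% = 25.245% of Ironwood Partners LP.
Aggregating (R1): 7.1808% + 25.245% = 32.4258%.

32.4258%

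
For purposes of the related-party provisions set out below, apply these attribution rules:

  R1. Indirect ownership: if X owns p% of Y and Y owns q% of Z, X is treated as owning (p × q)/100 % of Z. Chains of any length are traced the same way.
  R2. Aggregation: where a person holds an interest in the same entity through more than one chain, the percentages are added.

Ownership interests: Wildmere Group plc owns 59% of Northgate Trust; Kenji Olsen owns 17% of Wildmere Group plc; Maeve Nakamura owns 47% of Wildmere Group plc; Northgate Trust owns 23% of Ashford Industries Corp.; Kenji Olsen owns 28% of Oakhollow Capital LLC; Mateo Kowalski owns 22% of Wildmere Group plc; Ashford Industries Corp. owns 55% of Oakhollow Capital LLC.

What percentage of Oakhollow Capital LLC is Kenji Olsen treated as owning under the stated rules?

29.268795%

Chain via Wildmere Group plc → Northgate Trust → Ashford Industries Corp. (R1): 17% × 59% × 23% × 55% = 1.268795% of Oakhollow Capital LLC.
Direct interest in Oakhollow Capital LLC: 28%.
Aggregating (R2): 1.268795% + 28% = 29.268795%.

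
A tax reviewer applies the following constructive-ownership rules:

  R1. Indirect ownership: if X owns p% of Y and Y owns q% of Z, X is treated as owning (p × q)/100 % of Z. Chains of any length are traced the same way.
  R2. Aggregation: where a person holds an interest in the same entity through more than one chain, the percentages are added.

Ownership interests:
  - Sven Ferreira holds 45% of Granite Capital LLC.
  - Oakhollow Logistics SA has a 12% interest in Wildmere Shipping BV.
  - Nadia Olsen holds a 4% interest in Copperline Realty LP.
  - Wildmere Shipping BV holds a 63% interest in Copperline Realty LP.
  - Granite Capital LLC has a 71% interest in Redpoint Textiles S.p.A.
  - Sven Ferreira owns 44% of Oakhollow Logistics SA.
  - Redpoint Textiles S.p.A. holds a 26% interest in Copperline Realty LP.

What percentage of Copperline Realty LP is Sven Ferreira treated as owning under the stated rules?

Chain via Oakhollow Logistics SA → Wildmere Shipping BV (R1): 44% × 12% × 63% = 3.3264% of Copperline Realty LP.
Chain via Granite Capital LLC → Redpoint Textiles S.p.A. (R1): 45% × 71% × 26% = 8.307% of Copperline Realty LP.
Aggregating (R2): 3.3264% + 8.307% = 11.6334%.

11.6334%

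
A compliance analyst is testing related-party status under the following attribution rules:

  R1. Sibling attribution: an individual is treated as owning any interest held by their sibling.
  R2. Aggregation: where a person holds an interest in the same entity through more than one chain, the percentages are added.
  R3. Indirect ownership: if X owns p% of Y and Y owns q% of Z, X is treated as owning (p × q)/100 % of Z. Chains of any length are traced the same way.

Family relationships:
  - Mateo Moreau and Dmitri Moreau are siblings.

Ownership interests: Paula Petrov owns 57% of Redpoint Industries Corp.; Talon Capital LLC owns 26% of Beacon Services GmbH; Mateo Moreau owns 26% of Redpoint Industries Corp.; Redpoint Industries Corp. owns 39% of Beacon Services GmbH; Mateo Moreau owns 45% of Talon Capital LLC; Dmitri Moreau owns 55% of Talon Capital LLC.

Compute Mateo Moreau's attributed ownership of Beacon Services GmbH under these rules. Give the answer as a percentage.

36.14%

By sibling attribution (R1), Mateo Moreau is treated as also owning Dmitri Moreau's interest in Talon Capital LLC, giving 45% + 55% = 100%.
Chain via Talon Capital LLC (R3): 100% × 26% = 26% of Beacon Services GmbH.
Chain via Redpoint Industries Corp. (R3): 26% × 39% = 10.14% of Beacon Services GmbH.
Aggregating (R2): 26% + 10.14% = 36.14%.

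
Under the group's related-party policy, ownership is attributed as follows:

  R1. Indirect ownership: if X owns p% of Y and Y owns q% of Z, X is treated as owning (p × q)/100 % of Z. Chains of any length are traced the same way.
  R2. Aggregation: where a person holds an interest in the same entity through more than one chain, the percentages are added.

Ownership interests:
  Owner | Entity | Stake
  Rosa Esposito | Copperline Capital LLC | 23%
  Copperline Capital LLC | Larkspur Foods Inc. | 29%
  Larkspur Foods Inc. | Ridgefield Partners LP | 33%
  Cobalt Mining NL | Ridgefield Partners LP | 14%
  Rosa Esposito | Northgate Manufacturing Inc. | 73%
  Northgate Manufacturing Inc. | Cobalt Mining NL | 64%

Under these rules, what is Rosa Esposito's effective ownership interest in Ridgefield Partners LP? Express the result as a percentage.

Chain via Northgate Manufacturing Inc. → Cobalt Mining NL (R1): 73% × 64% × 14% = 6.5408% of Ridgefield Partners LP.
Chain via Copperline Capital LLC → Larkspur Foods Inc. (R1): 23% × 29% × 33% = 2.2011% of Ridgefield Partners LP.
Aggregating (R2): 6.5408% + 2.2011% = 8.7419%.

8.7419%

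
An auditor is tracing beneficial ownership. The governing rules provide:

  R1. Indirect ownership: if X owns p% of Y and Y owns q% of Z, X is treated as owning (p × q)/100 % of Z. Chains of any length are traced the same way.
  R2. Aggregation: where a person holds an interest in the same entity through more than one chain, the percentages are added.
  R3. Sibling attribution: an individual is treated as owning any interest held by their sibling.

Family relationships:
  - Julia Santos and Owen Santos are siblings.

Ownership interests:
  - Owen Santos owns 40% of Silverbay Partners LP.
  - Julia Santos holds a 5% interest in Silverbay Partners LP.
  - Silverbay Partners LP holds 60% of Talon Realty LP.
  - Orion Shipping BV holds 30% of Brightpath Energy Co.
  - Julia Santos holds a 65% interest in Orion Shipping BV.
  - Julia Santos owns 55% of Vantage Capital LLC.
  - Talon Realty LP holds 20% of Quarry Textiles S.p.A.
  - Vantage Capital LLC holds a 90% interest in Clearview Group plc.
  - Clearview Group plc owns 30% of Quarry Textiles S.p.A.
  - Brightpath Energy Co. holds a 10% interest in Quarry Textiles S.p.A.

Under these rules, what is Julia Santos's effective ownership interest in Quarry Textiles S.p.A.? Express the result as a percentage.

22.2%

By sibling attribution (R3), Julia Santos is treated as also owning Owen Santos's interest in Silverbay Partners LP, giving 5% + 40% = 45%.
Chain via Silverbay Partners LP → Talon Realty LP (R1): 45% × 60% × 20% = 5.4% of Quarry Textiles S.p.A.
Chain via Orion Shipping BV → Brightpath Energy Co. (R1): 65% × 30% × 10% = 1.95% of Quarry Textiles S.p.A.
Chain via Vantage Capital LLC → Clearview Group plc (R1): 55% × 90% × 30% = 14.85% of Quarry Textiles S.p.A.
Aggregating (R2): 5.4% + 1.95% + 14.85% = 22.2%.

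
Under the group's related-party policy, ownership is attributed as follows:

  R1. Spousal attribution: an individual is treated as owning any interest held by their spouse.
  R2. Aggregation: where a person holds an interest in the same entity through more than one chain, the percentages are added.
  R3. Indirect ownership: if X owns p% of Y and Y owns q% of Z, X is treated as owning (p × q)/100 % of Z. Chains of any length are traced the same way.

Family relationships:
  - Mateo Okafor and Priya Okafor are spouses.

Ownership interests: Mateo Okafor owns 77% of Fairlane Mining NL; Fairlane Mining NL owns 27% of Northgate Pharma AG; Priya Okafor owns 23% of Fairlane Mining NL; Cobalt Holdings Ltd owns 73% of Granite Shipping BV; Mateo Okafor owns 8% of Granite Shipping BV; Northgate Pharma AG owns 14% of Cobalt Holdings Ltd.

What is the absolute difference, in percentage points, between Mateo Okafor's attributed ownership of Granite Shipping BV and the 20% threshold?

9.2406

By spousal attribution (R1), Mateo Okafor is treated as also owning Priya Okafor's interest in Fairlane Mining NL, giving 77% + 23% = 100%.
Chain via Fairlane Mining NL → Northgate Pharma AG → Cobalt Holdings Ltd (R3): 100% × 27% × 14% × 73% = 2.7594% of Granite Shipping BV.
Direct interest in Granite Shipping BV: 8%.
Aggregating (R2): 2.7594% + 8% = 10.7594%.
10.7594% falls short of the 20% threshold by 9.2406 percentage points.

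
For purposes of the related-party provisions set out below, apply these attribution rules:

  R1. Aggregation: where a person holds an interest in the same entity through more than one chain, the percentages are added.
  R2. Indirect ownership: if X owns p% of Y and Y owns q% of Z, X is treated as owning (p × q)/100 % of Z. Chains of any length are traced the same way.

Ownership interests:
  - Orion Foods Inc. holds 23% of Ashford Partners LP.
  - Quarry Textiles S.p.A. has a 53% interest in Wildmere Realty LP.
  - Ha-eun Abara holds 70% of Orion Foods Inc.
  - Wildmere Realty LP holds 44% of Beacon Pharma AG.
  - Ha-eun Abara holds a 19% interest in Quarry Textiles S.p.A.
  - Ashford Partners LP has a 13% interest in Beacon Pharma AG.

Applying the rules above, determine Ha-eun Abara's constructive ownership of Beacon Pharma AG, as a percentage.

6.5238%

Chain via Orion Foods Inc. → Ashford Partners LP (R2): 70% × 23% × 13% = 2.093% of Beacon Pharma AG.
Chain via Quarry Textiles S.p.A. → Wildmere Realty LP (R2): 19% × 53% × 44% = 4.4308% of Beacon Pharma AG.
Aggregating (R1): 2.093% + 4.4308% = 6.5238%.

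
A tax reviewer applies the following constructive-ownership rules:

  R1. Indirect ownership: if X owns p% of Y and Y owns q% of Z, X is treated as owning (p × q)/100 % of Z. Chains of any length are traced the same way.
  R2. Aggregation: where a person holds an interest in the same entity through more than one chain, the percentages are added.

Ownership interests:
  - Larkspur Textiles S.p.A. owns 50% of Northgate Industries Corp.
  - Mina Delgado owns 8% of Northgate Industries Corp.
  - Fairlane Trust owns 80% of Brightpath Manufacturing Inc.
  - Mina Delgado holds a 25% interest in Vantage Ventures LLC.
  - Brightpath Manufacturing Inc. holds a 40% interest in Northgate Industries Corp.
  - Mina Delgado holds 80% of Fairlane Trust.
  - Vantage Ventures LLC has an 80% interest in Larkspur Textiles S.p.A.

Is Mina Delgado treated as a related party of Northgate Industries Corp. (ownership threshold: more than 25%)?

Yes

Chain via Fairlane Trust → Brightpath Manufacturing Inc. (R1): 80% × 80% × 40% = 25.6% of Northgate Industries Corp.
Chain via Vantage Ventures LLC → Larkspur Textiles S.p.A. (R1): 25% × 80% × 50% = 10% of Northgate Industries Corp.
Direct interest in Northgate Industries Corp: 8%.
Aggregating (R2): 25.6% + 10% + 8% = 43.6%.
43.6% exceeds the 25% threshold, so Mina is a related party to Northgate Industries Corp.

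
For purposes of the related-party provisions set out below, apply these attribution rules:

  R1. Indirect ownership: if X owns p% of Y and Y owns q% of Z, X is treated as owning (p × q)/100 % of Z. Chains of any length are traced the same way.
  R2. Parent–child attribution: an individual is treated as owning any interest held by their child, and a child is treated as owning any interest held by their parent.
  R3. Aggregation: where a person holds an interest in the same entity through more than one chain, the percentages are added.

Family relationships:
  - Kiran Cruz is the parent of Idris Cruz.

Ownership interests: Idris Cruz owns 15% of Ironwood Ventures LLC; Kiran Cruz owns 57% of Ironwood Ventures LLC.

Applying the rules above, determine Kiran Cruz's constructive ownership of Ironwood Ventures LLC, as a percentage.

By parent–child attribution (R2), Kiran Cruz is treated as also owning Idris Cruz's interest in Ironwood Ventures LLC, giving 57% + 15% = 72%.
Direct interest in Ironwood Ventures LLC: 72%.

72%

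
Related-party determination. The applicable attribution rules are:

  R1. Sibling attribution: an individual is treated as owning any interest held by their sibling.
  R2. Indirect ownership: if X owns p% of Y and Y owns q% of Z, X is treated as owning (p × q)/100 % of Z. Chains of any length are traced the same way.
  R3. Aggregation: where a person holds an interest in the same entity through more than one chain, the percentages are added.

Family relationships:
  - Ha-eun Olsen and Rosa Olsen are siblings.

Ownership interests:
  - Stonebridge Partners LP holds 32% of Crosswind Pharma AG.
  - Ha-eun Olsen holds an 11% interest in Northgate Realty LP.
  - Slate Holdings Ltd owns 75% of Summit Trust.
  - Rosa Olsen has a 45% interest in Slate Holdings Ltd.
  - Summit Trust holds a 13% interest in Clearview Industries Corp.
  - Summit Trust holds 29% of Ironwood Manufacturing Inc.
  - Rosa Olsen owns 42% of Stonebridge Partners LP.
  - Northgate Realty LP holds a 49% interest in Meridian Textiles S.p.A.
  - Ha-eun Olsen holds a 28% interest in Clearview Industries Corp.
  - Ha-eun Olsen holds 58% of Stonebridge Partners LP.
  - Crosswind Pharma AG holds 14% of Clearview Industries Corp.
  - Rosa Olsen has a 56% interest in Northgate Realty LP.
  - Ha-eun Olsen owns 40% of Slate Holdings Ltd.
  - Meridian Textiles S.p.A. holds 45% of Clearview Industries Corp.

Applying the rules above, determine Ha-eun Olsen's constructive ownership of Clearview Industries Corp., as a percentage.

By sibling attribution (R1), Ha-eun Olsen is treated as also owning Rosa Olsen's interest in Northgate Realty LP, giving 11% + 56% = 67%.
By sibling attribution (R1), Ha-eun Olsen is treated as also owning Rosa Olsen's interest in Slate Holdings Ltd, giving 40% + 45% = 85%.
By sibling attribution (R1), Ha-eun Olsen is treated as also owning Rosa Olsen's interest in Stonebridge Partners LP, giving 58% + 42% = 100%.
Chain via Northgate Realty LP → Meridian Textiles S.p.A. (R2): 67% × 49% × 45% = 14.7735% of Clearview Industries Corp.
Chain via Slate Holdings Ltd → Summit Trust (R2): 85% × 75% × 13% = 8.2875% of Clearview Industries Corp.
Chain via Stonebridge Partners LP → Crosswind Pharma AG (R2): 100% × 32% × 14% = 4.48% of Clearview Industries Corp.
Direct interest in Clearview Industries Corp: 28%.
Aggregating (R3): 14.7735% + 8.2875% + 4.48% + 28% = 55.541%.

55.541%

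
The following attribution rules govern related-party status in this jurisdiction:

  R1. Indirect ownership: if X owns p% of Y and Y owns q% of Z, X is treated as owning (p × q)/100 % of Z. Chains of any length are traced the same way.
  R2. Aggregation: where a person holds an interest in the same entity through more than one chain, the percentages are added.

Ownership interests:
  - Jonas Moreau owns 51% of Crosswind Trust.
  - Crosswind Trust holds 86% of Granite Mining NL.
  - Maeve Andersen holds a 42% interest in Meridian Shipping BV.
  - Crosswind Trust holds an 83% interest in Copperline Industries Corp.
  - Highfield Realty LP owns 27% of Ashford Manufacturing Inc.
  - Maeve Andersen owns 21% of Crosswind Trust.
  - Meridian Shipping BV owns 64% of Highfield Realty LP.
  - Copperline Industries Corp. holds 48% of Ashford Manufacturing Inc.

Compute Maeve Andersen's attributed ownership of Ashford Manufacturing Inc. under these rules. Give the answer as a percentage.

Chain via Meridian Shipping BV → Highfield Realty LP (R1): 42% × 64% × 27% = 7.2576% of Ashford Manufacturing Inc.
Chain via Crosswind Trust → Copperline Industries Corp. (R1): 21% × 83% × 48% = 8.3664% of Ashford Manufacturing Inc.
Aggregating (R2): 7.2576% + 8.3664% = 15.624%.

15.624%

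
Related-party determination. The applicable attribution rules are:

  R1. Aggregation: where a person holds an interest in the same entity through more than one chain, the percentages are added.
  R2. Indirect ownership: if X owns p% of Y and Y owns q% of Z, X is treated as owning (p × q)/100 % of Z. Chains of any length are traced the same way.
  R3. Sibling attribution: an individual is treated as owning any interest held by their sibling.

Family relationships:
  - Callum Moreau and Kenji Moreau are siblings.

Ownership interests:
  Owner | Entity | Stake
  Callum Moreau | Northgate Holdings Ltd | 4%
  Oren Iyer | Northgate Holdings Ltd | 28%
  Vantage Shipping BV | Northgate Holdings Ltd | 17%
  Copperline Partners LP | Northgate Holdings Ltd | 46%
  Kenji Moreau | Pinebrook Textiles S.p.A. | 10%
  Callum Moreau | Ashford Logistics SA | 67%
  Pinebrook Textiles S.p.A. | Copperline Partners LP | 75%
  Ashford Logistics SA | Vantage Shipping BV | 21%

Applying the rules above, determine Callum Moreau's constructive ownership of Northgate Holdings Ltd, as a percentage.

9.8419%

By sibling attribution (R3), Callum Moreau is treated as owning Kenji Moreau's 10% interest in Pinebrook Textiles S.p.A.
Chain via Ashford Logistics SA → Vantage Shipping BV (R2): 67% × 21% × 17% = 2.3919% of Northgate Holdings Ltd.
Direct interest in Northgate Holdings Ltd: 4%.
Chain via Pinebrook Textiles S.p.A. → Copperline Partners LP (R2): 10% × 75% × 46% = 3.45% of Northgate Holdings Ltd.
Aggregating (R1): 2.3919% + 4% + 3.45% = 9.8419%.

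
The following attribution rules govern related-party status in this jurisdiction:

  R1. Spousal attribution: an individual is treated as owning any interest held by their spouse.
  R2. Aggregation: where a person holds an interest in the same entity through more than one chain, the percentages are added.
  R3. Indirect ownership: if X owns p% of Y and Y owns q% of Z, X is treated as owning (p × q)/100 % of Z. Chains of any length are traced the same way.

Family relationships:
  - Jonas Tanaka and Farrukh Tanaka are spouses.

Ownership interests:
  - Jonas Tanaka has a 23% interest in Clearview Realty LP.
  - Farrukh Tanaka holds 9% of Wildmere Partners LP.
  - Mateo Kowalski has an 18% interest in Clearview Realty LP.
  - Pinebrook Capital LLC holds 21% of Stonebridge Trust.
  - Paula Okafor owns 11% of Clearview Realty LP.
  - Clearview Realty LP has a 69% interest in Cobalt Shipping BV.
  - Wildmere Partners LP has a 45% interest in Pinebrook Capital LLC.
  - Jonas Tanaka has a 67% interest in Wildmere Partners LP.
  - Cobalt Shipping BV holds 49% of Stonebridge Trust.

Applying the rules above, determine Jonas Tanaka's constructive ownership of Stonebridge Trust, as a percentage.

By spousal attribution (R1), Jonas Tanaka is treated as also owning Farrukh Tanaka's interest in Wildmere Partners LP, giving 67% + 9% = 76%.
Chain via Clearview Realty LP → Cobalt Shipping BV (R3): 23% × 69% × 49% = 7.7763% of Stonebridge Trust.
Chain via Wildmere Partners LP → Pinebrook Capital LLC (R3): 76% × 45% × 21% = 7.182% of Stonebridge Trust.
Aggregating (R2): 7.7763% + 7.182% = 14.9583%.

14.9583%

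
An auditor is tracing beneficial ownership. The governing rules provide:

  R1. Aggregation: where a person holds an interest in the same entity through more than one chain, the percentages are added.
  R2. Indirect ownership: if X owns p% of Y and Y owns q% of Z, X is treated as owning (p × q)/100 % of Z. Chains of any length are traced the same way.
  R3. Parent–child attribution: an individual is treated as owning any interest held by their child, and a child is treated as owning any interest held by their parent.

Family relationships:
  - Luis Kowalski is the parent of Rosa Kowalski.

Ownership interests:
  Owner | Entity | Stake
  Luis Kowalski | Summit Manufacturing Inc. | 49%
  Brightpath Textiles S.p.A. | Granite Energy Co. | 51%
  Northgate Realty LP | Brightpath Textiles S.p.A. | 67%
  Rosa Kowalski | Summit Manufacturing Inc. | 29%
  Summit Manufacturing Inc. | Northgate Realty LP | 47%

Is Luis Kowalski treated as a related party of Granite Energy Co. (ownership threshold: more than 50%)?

By parent–child attribution (R3), Luis Kowalski is treated as also owning Rosa Kowalski's interest in Summit Manufacturing Inc, giving 49% + 29% = 78%.
Chain via Summit Manufacturing Inc. → Northgate Realty LP → Brightpath Textiles S.p.A. (R2): 78% × 47% × 67% × 51% = 12.526722% of Granite Energy Co.
12.526722% does not exceed the 50% threshold, so Luis is not a related party to Granite Energy Co.

No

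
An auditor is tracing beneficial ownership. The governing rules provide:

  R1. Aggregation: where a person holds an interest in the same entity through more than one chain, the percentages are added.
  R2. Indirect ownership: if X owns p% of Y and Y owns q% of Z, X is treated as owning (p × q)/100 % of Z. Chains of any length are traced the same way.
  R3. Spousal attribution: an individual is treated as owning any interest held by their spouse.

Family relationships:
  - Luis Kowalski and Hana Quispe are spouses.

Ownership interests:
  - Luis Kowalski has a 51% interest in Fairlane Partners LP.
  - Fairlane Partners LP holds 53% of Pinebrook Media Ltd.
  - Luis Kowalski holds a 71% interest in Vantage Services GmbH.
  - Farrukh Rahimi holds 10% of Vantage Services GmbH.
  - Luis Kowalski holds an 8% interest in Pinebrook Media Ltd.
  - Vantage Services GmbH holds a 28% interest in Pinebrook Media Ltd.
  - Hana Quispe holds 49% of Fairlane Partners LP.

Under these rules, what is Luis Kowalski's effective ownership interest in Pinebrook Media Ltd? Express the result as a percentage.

By spousal attribution (R3), Luis Kowalski is treated as also owning Hana Quispe's interest in Fairlane Partners LP, giving 51% + 49% = 100%.
Chain via Fairlane Partners LP (R2): 100% × 53% = 53% of Pinebrook Media Ltd.
Chain via Vantage Services GmbH (R2): 71% × 28% = 19.88% of Pinebrook Media Ltd.
Direct interest in Pinebrook Media Ltd: 8%.
Aggregating (R1): 53% + 19.88% + 8% = 80.88%.

80.88%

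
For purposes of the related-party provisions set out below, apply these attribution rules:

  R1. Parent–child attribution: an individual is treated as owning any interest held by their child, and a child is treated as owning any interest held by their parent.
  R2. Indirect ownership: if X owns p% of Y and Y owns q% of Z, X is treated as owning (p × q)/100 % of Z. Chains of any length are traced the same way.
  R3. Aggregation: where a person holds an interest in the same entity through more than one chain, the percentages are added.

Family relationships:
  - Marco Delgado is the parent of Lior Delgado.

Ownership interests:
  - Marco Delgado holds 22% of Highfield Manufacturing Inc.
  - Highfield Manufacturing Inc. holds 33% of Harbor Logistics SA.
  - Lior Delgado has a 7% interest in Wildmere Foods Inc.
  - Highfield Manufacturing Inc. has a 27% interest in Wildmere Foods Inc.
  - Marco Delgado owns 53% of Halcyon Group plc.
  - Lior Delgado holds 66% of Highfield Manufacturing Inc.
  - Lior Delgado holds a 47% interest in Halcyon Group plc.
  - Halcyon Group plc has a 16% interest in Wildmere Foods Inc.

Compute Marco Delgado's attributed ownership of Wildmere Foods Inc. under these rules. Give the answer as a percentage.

By parent–child attribution (R1), Marco Delgado is treated as also owning Lior Delgado's interest in Highfield Manufacturing Inc, giving 22% + 66% = 88%.
By parent–child attribution (R1), Marco Delgado is treated as also owning Lior Delgado's interest in Halcyon Group plc, giving 53% + 47% = 100%.
By parent–child attribution (R1), Marco Delgado is treated as owning Lior Delgado's 7% interest in Wildmere Foods Inc.
Chain via Highfield Manufacturing Inc. (R2): 88% × 27% = 23.76% of Wildmere Foods Inc.
Chain via Halcyon Group plc (R2): 100% × 16% = 16% of Wildmere Foods Inc.
Direct interest in Wildmere Foods Inc: 7%.
Aggregating (R3): 23.76% + 16% + 7% = 46.76%.

46.76%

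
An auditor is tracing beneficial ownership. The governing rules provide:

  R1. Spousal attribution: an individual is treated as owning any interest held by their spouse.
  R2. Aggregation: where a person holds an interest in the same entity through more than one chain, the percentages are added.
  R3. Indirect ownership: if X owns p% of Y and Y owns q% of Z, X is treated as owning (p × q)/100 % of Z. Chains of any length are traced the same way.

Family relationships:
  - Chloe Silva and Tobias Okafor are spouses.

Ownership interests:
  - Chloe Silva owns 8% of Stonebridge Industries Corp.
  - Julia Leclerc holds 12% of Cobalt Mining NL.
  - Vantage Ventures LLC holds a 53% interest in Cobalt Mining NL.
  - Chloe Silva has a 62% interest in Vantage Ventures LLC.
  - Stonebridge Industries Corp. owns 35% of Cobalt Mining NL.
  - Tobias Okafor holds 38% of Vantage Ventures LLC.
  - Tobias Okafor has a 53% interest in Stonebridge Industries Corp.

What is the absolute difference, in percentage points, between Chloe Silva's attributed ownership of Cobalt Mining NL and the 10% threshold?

64.35

By spousal attribution (R1), Chloe Silva is treated as also owning Tobias Okafor's interest in Stonebridge Industries Corp, giving 8% + 53% = 61%.
By spousal attribution (R1), Chloe Silva is treated as also owning Tobias Okafor's interest in Vantage Ventures LLC, giving 62% + 38% = 100%.
Chain via Stonebridge Industries Corp. (R3): 61% × 35% = 21.35% of Cobalt Mining NL.
Chain via Vantage Ventures LLC (R3): 100% × 53% = 53% of Cobalt Mining NL.
Aggregating (R2): 21.35% + 53% = 74.35%.
74.35% exceeds the 10% threshold by 64.35 percentage points.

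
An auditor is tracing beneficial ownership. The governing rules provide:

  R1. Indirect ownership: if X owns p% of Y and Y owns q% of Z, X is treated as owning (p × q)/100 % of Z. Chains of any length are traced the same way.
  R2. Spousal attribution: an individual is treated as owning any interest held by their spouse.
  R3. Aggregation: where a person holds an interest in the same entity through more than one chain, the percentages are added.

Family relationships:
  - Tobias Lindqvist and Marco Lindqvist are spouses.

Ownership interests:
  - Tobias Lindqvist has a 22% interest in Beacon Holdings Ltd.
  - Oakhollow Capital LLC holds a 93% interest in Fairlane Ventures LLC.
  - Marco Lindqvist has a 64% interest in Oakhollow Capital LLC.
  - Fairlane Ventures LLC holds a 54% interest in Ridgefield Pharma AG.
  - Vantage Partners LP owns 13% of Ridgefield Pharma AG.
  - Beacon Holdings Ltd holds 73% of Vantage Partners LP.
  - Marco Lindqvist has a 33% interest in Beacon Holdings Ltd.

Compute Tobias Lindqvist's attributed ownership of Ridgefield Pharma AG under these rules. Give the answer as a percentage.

By spousal attribution (R2), Tobias Lindqvist is treated as also owning Marco Lindqvist's interest in Beacon Holdings Ltd, giving 22% + 33% = 55%.
By spousal attribution (R2), Tobias Lindqvist is treated as owning Marco Lindqvist's 64% interest in Oakhollow Capital LLC.
Chain via Beacon Holdings Ltd → Vantage Partners LP (R1): 55% × 73% × 13% = 5.2195% of Ridgefield Pharma AG.
Chain via Oakhollow Capital LLC → Fairlane Ventures LLC (R1): 64% × 93% × 54% = 32.1408% of Ridgefield Pharma AG.
Aggregating (R3): 5.2195% + 32.1408% = 37.3603%.

37.3603%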